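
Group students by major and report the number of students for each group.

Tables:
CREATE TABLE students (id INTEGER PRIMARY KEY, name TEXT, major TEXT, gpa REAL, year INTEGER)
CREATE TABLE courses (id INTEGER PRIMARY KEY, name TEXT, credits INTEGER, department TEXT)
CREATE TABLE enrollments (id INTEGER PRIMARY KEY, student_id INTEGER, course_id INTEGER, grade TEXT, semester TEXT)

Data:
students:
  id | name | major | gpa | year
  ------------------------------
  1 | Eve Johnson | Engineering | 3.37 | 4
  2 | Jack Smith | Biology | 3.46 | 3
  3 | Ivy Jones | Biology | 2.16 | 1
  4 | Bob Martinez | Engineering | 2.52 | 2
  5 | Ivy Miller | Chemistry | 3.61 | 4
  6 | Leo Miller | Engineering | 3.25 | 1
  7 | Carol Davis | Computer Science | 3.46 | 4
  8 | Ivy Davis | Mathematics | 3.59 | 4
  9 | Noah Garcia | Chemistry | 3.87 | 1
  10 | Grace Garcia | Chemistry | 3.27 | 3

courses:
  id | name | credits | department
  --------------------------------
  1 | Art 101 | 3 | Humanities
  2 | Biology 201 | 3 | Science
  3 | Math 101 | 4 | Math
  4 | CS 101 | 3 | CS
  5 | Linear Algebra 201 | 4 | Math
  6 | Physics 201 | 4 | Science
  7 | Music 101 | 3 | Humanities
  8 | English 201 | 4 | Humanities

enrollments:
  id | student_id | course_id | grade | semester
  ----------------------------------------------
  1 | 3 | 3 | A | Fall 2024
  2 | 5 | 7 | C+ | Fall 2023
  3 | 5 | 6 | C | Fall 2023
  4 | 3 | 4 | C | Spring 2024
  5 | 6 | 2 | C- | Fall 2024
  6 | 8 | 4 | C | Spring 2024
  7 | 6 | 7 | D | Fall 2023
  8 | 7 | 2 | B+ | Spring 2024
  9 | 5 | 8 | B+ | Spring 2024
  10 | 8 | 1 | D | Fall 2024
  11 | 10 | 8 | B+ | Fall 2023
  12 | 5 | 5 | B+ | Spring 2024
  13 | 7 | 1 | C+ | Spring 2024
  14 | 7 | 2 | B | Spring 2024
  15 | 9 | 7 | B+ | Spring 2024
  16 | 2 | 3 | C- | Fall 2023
SELECT major, COUNT(*) AS n FROM students GROUP BY major

Execution result:
major | n
Biology | 2
Chemistry | 3
Computer Science | 1
Engineering | 3
Mathematics | 1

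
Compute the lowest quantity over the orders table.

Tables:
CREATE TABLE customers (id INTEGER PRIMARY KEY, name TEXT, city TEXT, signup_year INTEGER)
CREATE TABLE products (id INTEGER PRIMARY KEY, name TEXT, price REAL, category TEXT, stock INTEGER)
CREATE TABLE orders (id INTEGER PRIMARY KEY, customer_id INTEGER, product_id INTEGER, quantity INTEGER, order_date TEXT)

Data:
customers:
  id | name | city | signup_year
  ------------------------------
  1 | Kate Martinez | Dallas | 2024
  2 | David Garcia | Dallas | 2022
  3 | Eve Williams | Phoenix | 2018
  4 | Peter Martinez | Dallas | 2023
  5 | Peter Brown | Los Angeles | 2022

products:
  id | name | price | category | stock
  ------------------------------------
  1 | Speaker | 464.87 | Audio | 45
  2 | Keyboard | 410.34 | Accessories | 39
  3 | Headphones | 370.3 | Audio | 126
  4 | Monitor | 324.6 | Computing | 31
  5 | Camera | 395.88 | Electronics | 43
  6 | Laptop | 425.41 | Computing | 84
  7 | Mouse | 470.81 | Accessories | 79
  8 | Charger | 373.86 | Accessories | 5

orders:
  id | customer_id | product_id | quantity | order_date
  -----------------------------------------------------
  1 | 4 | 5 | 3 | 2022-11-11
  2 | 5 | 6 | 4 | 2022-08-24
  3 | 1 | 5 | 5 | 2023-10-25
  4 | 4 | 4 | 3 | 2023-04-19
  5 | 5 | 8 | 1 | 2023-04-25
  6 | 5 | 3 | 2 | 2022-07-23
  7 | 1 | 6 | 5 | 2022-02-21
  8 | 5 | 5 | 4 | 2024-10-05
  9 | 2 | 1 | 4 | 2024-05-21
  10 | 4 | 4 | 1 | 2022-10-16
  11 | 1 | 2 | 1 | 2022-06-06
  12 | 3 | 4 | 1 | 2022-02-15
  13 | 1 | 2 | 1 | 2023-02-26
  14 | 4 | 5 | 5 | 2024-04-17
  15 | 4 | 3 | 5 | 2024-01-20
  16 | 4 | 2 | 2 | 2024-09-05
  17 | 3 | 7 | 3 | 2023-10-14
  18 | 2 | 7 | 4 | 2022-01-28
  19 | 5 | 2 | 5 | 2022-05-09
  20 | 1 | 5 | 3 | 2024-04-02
SELECT MIN(quantity) FROM orders

Execution result:
1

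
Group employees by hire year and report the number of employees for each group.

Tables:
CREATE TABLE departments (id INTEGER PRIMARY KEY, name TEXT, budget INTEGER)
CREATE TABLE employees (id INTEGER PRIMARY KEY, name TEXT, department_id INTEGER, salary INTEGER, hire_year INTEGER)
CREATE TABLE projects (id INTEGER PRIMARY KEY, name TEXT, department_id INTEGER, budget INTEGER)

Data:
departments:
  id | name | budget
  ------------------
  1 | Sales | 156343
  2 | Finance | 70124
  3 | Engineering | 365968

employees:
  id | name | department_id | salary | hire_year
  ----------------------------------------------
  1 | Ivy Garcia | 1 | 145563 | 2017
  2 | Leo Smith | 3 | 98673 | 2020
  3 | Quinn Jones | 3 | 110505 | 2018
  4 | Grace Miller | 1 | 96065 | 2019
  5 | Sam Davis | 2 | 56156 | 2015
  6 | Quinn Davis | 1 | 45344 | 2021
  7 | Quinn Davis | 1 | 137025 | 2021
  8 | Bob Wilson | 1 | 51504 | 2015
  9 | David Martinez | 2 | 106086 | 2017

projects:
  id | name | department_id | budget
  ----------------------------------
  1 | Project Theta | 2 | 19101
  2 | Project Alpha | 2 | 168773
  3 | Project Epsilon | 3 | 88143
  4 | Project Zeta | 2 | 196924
SELECT hire_year, COUNT(*) AS n FROM employees GROUP BY hire_year

Execution result:
hire_year | n
2015 | 2
2017 | 2
2018 | 1
2019 | 1
2020 | 1
2021 | 2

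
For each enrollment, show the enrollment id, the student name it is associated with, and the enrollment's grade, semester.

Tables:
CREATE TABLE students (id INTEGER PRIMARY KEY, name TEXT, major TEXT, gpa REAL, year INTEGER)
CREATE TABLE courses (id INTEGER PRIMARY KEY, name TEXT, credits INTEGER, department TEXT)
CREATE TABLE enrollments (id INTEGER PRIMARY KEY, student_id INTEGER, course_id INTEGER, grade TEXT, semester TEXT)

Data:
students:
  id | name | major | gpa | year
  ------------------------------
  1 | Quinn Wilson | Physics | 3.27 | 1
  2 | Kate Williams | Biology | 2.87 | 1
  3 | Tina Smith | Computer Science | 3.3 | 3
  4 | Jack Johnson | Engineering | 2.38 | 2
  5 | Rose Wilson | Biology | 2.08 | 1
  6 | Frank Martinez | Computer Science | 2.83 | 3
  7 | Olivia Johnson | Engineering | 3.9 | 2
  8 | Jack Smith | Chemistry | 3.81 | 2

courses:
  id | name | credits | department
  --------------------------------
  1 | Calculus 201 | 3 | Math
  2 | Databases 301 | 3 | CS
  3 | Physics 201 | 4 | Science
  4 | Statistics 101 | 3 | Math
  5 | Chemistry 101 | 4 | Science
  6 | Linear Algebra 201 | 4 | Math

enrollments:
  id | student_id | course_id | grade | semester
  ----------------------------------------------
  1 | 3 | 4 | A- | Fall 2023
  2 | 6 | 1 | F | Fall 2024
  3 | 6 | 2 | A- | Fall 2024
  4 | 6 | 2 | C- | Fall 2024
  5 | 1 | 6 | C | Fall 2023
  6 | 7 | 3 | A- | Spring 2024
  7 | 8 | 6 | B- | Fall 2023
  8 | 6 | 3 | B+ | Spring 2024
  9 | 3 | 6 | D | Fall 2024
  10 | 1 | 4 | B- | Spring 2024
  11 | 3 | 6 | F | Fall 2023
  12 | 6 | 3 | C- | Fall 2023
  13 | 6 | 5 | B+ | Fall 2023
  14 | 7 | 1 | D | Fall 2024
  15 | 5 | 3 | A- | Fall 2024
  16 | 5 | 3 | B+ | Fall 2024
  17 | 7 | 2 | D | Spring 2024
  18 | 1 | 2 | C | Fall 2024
SELECT c.id, p.name AS student, c.grade, c.semester FROM enrollments c JOIN students p ON c.student_id = p.id

Execution result:
id | student | grade | semester
1 | Tina Smith | A- | Fall 2023
2 | Frank Martinez | F | Fall 2024
3 | Frank Martinez | A- | Fall 2024
4 | Frank Martinez | C- | Fall 2024
5 | Quinn Wilson | C | Fall 2023
6 | Olivia Johnson | A- | Spring 2024
7 | Jack Smith | B- | Fall 2023
8 | Frank Martinez | B+ | Spring 2024
9 | Tina Smith | D | Fall 2024
10 | Quinn Wilson | B- | Spring 2024
11 | Tina Smith | F | Fall 2023
12 | Frank Martinez | C- | Fall 2023
13 | Frank Martinez | B+ | Fall 2023
14 | Olivia Johnson | D | Fall 2024
15 | Rose Wilson | A- | Fall 2024
16 | Rose Wilson | B+ | Fall 2024
17 | Olivia Johnson | D | Spring 2024
18 | Quinn Wilson | C | Fall 2024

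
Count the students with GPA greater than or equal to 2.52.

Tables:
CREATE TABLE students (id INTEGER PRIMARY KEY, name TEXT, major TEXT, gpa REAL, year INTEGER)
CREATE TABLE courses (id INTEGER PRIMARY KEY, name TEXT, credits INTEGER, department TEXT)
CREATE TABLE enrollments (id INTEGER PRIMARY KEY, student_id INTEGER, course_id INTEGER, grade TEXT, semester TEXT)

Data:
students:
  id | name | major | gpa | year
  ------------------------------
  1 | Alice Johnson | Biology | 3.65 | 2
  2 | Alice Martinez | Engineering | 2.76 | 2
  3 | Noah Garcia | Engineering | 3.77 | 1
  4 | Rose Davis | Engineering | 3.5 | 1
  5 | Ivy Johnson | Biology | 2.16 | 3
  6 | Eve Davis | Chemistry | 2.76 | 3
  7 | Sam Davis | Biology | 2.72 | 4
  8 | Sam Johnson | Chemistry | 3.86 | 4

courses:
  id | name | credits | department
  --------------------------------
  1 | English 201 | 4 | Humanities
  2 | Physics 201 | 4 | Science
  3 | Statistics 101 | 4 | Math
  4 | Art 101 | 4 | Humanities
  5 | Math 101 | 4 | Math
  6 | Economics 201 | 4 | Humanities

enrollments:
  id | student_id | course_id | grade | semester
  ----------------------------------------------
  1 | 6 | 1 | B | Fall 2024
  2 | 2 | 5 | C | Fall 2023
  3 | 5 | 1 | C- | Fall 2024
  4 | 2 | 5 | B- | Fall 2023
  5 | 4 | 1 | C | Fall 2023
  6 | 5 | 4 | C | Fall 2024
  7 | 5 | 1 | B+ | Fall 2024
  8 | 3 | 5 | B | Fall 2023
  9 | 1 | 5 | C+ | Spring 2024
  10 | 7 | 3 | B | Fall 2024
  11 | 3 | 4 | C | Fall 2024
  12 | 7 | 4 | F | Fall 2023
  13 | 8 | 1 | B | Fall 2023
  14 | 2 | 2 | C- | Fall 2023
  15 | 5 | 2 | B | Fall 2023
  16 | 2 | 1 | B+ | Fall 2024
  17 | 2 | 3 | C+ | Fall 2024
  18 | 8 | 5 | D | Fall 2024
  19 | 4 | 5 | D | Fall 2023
SELECT COUNT(*) FROM students WHERE gpa >= 2.52

Execution result:
7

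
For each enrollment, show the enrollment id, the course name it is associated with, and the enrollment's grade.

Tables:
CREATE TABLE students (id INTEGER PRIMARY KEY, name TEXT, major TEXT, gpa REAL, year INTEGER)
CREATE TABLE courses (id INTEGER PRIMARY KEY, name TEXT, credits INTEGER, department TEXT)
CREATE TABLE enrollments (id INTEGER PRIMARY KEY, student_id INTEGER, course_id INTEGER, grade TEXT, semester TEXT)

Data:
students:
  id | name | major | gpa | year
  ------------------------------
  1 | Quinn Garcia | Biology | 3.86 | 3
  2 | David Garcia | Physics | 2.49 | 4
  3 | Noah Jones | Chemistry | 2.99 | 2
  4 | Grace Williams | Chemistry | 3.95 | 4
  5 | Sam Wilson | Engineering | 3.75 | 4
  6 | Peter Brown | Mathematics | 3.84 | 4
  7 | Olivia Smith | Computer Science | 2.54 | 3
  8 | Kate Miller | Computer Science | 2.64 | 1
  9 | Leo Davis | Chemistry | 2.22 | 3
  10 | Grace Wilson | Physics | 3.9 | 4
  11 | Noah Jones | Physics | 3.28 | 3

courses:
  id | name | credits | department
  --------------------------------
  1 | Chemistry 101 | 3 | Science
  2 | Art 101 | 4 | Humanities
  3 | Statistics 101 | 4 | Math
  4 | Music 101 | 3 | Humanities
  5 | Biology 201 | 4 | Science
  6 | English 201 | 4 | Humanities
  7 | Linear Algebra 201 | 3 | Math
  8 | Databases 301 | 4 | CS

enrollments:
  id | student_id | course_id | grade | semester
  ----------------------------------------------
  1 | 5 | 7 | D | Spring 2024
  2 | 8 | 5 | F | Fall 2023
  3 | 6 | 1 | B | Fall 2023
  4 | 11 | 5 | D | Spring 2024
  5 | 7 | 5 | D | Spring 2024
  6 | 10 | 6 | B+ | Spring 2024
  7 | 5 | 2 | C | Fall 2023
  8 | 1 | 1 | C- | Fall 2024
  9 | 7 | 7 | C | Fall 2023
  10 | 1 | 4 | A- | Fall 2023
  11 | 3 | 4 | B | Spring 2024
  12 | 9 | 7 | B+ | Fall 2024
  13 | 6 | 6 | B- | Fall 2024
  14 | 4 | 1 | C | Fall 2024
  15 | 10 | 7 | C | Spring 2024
SELECT c.id, p.name AS course, c.grade FROM enrollments c JOIN courses p ON c.course_id = p.id

Execution result:
id | course | grade
1 | Linear Algebra 201 | D
2 | Biology 201 | F
3 | Chemistry 101 | B
4 | Biology 201 | D
5 | Biology 201 | D
6 | English 201 | B+
7 | Art 101 | C
8 | Chemistry 101 | C-
9 | Linear Algebra 201 | C
10 | Music 101 | A-
11 | Music 101 | B
12 | Linear Algebra 201 | B+
13 | English 201 | B-
14 | Chemistry 101 | C
15 | Linear Algebra 201 | C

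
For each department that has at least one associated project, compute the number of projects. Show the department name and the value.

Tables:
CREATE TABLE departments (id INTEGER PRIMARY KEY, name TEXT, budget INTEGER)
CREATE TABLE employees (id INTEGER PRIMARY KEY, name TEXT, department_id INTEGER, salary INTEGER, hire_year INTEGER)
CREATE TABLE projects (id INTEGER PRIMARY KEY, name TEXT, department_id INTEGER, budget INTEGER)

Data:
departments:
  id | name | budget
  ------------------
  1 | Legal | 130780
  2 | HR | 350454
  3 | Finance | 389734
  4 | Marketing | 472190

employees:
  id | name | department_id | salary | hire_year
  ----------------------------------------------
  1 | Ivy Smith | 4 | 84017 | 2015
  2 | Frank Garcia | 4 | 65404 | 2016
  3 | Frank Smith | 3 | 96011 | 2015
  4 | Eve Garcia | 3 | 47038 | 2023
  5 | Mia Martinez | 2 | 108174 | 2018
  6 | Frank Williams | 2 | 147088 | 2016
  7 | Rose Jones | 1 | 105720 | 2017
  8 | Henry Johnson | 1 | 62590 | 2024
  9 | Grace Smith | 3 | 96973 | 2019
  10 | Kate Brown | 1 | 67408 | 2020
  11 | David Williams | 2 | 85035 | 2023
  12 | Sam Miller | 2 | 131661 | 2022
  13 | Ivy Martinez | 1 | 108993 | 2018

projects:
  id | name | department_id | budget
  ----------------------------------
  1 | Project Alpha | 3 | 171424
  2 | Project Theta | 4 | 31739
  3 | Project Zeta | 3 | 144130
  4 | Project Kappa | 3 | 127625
SELECT p.name, COUNT(*) AS n FROM projects c JOIN departments p ON c.department_id = p.id GROUP BY p.id, p.name

Execution result:
name | n
Finance | 3
Marketing | 1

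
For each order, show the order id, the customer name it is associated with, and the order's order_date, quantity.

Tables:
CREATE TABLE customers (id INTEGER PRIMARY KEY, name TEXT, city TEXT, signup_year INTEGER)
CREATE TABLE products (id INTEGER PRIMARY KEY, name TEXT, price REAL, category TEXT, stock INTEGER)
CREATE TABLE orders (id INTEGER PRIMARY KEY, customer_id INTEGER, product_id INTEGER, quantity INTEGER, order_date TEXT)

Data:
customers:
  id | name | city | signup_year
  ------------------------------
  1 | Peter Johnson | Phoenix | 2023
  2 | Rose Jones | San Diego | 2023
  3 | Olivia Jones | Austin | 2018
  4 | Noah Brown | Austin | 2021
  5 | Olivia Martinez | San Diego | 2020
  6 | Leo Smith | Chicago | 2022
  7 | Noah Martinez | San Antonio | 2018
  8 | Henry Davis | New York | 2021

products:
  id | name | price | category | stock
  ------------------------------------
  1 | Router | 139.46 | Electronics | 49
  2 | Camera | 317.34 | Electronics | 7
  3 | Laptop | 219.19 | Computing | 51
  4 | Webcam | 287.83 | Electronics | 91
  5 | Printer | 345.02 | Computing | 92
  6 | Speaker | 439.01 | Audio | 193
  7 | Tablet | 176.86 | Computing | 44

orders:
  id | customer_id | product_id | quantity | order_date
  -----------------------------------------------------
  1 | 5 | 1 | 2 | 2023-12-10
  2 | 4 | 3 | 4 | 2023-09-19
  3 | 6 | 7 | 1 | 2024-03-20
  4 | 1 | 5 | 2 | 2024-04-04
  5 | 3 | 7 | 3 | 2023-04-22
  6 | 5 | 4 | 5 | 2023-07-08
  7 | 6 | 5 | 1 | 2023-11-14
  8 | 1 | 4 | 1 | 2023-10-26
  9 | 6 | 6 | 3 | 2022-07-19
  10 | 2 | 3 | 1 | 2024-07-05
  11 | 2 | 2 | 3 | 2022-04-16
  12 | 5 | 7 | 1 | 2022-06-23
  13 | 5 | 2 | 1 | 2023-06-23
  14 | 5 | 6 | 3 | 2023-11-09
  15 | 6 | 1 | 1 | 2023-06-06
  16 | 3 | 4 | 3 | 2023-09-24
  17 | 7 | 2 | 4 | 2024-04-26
SELECT c.id, p.name AS customer, c.order_date, c.quantity FROM orders c JOIN customers p ON c.customer_id = p.id

Execution result:
id | customer | order_date | quantity
1 | Olivia Martinez | 2023-12-10 | 2
2 | Noah Brown | 2023-09-19 | 4
3 | Leo Smith | 2024-03-20 | 1
4 | Peter Johnson | 2024-04-04 | 2
5 | Olivia Jones | 2023-04-22 | 3
6 | Olivia Martinez | 2023-07-08 | 5
7 | Leo Smith | 2023-11-14 | 1
8 | Peter Johnson | 2023-10-26 | 1
9 | Leo Smith | 2022-07-19 | 3
10 | Rose Jones | 2024-07-05 | 1
11 | Rose Jones | 2022-04-16 | 3
12 | Olivia Martinez | 2022-06-23 | 1
13 | Olivia Martinez | 2023-06-23 | 1
14 | Olivia Martinez | 2023-11-09 | 3
15 | Leo Smith | 2023-06-06 | 1
16 | Olivia Jones | 2023-09-24 | 3
17 | Noah Martinez | 2024-04-26 | 4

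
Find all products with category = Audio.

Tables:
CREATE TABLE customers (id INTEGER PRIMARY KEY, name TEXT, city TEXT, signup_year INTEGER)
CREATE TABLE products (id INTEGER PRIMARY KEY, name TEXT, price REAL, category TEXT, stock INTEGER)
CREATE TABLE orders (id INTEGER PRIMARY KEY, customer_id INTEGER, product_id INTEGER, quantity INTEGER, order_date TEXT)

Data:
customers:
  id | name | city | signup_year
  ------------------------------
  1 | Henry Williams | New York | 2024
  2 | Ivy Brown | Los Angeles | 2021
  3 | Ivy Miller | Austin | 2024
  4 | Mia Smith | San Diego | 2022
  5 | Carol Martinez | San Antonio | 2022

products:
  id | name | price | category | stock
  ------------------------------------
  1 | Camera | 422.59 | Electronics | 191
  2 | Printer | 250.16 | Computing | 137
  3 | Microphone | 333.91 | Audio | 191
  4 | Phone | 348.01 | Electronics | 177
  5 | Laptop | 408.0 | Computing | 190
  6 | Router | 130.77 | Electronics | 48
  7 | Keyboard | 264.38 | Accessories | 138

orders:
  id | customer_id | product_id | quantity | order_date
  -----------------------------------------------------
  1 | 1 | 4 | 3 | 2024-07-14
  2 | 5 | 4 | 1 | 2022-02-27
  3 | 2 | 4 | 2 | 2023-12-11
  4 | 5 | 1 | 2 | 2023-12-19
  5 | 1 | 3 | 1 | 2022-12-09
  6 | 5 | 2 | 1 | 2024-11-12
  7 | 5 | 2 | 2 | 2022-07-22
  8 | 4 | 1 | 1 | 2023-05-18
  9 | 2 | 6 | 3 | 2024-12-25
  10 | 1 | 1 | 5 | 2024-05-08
SELECT name, category FROM products WHERE category = 'Audio'

Execution result:
name | category
Microphone | Audio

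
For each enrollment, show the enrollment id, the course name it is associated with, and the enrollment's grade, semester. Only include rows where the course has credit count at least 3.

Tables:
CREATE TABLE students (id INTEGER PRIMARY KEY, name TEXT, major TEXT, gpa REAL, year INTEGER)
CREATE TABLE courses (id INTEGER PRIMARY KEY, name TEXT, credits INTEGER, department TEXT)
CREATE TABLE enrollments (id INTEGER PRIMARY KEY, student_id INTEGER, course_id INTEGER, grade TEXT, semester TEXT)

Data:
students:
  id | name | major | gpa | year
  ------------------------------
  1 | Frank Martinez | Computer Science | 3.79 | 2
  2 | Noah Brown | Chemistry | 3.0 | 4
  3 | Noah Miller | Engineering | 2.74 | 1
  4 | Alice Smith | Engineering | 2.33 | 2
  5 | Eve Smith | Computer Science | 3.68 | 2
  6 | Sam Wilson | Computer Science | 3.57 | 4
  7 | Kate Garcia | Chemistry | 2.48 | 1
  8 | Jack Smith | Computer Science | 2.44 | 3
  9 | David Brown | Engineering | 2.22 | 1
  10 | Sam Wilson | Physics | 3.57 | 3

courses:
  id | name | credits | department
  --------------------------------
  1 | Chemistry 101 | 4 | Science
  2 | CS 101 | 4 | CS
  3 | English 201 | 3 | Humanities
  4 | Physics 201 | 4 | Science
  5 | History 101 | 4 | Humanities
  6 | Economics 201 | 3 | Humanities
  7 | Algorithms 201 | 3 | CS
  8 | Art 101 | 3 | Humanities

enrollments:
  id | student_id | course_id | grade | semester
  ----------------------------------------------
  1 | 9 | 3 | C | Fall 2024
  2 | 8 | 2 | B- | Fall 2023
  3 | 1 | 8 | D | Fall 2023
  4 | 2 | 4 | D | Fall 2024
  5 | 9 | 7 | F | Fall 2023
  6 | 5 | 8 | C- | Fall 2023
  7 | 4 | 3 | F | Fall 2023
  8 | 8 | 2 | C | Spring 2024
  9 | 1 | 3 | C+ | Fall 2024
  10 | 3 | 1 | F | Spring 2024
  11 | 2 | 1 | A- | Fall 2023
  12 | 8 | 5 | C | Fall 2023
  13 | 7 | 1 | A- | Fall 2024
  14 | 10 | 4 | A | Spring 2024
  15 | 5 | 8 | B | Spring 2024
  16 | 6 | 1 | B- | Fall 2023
SELECT c.id, p.name AS course, c.grade, c.semester FROM enrollments c JOIN courses p ON c.course_id = p.id WHERE p.credits >= 3

Execution result:
id | course | grade | semester
1 | English 201 | C | Fall 2024
2 | CS 101 | B- | Fall 2023
3 | Art 101 | D | Fall 2023
4 | Physics 201 | D | Fall 2024
5 | Algorithms 201 | F | Fall 2023
6 | Art 101 | C- | Fall 2023
7 | English 201 | F | Fall 2023
8 | CS 101 | C | Spring 2024
9 | English 201 | C+ | Fall 2024
10 | Chemistry 101 | F | Spring 2024
11 | Chemistry 101 | A- | Fall 2023
12 | History 101 | C | Fall 2023
13 | Chemistry 101 | A- | Fall 2024
14 | Physics 201 | A | Spring 2024
15 | Art 101 | B | Spring 2024
16 | Chemistry 101 | B- | Fall 2023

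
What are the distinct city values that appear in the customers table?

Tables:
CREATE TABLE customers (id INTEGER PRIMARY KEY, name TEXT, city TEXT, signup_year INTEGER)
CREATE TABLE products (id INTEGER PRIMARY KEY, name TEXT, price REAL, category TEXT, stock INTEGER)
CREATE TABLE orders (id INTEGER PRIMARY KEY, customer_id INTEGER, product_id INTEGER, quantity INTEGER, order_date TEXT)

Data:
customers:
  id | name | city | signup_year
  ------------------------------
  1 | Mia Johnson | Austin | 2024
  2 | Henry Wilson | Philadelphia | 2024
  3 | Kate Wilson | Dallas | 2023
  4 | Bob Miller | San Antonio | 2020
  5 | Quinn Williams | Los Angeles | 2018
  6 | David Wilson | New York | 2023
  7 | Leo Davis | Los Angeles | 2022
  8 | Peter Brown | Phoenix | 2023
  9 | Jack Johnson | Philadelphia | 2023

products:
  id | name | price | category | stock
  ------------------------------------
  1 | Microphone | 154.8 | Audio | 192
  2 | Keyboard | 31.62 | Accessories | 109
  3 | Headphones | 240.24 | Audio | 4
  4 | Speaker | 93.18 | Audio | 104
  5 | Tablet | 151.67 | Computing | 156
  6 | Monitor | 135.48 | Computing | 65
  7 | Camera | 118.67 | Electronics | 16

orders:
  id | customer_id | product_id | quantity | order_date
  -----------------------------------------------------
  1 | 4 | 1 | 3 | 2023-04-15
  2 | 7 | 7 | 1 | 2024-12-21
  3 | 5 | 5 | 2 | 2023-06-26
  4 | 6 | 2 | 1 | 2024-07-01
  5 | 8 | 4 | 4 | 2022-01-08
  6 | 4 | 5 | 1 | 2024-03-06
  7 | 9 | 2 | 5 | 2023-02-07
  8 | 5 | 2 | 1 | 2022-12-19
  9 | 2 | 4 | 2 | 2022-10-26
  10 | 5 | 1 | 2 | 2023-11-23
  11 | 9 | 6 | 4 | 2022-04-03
SELECT DISTINCT city FROM customers

Execution result:
city
Austin
Philadelphia
Dallas
San Antonio
Los Angeles
New York
Phoenix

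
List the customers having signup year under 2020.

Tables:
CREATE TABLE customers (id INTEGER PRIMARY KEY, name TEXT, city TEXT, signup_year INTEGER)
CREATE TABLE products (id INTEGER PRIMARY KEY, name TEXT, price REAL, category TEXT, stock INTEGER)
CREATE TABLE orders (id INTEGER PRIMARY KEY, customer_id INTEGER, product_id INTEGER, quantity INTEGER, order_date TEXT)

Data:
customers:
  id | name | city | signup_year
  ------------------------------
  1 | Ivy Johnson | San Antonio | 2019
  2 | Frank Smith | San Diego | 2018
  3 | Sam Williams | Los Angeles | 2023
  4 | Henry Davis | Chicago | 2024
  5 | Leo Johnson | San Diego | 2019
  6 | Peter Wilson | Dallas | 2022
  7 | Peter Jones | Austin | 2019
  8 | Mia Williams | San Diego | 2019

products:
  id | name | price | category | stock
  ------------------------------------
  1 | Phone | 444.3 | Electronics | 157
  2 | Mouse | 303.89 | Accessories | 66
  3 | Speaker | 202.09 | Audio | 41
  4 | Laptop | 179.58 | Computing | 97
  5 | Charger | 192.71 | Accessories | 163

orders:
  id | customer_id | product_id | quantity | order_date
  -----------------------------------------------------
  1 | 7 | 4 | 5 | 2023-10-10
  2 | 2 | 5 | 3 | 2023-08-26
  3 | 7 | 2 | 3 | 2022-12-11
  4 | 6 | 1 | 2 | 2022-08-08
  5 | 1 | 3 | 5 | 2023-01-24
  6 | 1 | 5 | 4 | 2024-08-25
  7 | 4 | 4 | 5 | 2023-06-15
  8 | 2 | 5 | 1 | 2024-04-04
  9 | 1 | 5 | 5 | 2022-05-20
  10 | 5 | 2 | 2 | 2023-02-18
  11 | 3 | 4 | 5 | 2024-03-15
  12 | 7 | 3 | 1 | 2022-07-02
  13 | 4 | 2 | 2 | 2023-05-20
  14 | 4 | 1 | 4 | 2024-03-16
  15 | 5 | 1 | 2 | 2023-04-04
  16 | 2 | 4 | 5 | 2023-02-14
SELECT name, signup_year FROM customers WHERE signup_year < 2020

Execution result:
name | signup_year
Ivy Johnson | 2019
Frank Smith | 2018
Leo Johnson | 2019
Peter Jones | 2019
Mia Williams | 2019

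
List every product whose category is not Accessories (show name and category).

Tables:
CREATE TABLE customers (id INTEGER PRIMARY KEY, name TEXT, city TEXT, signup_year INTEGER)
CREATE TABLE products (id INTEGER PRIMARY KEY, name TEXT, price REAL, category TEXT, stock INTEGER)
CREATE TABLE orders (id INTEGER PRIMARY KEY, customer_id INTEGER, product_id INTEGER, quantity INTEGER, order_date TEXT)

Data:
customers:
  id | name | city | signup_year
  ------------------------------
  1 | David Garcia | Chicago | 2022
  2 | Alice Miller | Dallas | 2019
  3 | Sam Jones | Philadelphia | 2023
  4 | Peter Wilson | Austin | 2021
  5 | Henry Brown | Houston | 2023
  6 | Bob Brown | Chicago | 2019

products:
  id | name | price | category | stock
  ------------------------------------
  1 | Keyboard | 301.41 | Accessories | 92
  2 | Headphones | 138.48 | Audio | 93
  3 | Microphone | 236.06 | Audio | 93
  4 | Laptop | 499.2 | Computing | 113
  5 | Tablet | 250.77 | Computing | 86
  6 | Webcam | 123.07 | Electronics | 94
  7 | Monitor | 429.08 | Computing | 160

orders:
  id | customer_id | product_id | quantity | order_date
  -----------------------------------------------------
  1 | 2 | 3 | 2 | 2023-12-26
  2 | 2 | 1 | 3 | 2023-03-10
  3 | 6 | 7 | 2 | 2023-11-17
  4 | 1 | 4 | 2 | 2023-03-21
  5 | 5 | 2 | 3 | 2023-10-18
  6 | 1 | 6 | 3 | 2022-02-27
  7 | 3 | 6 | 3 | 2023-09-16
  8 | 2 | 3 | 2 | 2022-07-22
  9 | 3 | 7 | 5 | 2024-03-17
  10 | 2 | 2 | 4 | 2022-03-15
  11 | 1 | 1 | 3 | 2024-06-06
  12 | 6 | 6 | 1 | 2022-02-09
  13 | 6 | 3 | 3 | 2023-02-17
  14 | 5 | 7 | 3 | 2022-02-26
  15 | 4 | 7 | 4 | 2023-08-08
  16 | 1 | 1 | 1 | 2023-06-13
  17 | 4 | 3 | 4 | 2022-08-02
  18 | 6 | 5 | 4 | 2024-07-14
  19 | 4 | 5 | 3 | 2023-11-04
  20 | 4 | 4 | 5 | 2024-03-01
SELECT name, category FROM products WHERE category <> 'Accessories'

Execution result:
name | category
Headphones | Audio
Microphone | Audio
Laptop | Computing
Tablet | Computing
Webcam | Electronics
Monitor | Computing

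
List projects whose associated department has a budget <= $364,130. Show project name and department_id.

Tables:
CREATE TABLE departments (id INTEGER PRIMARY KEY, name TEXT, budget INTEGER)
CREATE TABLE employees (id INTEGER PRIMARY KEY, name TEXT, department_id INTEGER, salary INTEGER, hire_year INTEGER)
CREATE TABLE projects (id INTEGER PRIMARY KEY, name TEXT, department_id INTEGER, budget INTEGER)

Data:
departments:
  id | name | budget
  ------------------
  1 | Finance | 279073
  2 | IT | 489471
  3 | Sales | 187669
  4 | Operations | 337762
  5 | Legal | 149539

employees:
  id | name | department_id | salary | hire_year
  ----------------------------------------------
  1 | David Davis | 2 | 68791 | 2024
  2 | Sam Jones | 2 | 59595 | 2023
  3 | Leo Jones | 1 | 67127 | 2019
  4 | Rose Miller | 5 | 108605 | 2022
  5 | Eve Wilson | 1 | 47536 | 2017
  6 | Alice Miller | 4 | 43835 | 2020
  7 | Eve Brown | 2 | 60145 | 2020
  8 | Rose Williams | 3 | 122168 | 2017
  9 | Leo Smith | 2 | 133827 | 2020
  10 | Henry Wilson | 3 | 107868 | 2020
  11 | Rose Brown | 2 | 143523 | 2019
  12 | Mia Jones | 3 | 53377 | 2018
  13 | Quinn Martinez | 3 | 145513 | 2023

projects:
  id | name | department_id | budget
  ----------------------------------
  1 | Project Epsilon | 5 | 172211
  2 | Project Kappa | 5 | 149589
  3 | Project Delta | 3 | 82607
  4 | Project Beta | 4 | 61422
SELECT name, department_id FROM projects WHERE department_id IN (SELECT id FROM departments WHERE budget <= 364130)

Execution result:
name | department_id
Project Epsilon | 5
Project Kappa | 5
Project Delta | 3
Project Beta | 4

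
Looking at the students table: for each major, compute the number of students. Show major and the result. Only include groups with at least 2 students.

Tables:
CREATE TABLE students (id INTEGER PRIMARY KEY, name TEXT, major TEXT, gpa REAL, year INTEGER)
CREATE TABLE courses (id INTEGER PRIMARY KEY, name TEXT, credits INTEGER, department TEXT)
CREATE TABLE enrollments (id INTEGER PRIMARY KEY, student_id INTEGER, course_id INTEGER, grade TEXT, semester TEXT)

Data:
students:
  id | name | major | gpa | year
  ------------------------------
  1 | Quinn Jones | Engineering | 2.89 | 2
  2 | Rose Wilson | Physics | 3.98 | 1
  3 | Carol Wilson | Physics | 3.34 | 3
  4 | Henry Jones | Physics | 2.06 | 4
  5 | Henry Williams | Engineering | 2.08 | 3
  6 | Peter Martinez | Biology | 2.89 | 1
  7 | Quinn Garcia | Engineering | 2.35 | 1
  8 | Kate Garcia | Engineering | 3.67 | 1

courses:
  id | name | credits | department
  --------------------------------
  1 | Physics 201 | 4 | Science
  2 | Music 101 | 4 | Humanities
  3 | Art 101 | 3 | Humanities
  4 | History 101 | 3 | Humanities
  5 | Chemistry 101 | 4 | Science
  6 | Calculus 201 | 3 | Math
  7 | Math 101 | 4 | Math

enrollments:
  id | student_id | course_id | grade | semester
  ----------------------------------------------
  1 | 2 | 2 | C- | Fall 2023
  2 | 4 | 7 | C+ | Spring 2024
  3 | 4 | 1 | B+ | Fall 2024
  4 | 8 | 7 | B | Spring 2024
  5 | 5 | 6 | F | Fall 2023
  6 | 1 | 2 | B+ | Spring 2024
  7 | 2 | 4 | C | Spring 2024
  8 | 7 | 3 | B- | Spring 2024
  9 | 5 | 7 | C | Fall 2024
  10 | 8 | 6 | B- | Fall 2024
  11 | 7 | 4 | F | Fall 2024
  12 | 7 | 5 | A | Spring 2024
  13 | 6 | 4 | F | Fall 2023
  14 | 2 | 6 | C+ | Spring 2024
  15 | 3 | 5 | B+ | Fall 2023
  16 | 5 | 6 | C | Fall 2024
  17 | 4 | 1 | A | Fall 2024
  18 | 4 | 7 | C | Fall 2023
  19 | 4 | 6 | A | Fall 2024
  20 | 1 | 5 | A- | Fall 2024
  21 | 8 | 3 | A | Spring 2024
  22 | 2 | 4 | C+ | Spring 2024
SELECT major, COUNT(*) AS n FROM students GROUP BY major HAVING COUNT(*) >= 2

Execution result:
major | n
Engineering | 4
Physics | 3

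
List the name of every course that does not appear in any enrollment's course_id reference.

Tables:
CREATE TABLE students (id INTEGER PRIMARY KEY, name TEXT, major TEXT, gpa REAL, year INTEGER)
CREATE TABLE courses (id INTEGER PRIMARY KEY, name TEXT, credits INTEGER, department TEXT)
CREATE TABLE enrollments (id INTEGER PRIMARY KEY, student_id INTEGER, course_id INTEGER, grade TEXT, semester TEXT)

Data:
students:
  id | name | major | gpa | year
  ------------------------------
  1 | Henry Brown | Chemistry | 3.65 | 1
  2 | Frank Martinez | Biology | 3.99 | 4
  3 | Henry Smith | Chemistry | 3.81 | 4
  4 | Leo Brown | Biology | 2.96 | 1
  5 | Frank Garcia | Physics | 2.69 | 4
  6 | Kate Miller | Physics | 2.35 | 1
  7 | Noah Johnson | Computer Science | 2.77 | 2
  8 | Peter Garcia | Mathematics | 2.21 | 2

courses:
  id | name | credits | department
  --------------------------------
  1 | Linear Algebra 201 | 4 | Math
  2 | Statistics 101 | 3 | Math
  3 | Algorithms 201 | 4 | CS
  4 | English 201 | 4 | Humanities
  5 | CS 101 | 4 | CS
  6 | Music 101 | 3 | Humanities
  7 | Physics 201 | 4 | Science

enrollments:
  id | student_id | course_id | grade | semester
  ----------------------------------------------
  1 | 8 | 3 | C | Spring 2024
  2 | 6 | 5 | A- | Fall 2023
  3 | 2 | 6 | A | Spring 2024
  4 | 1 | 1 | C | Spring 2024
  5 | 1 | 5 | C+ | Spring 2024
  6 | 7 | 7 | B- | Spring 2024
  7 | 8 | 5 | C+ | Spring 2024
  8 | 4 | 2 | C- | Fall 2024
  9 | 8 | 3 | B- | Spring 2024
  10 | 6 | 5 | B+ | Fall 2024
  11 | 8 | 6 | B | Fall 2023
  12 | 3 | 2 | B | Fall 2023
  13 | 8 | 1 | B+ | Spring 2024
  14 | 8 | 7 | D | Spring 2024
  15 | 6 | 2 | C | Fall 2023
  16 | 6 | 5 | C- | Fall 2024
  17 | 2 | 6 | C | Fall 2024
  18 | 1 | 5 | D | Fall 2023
SELECT p.name FROM courses p LEFT JOIN enrollments c ON c.course_id = p.id WHERE c.id IS NULL

Execution result:
English 201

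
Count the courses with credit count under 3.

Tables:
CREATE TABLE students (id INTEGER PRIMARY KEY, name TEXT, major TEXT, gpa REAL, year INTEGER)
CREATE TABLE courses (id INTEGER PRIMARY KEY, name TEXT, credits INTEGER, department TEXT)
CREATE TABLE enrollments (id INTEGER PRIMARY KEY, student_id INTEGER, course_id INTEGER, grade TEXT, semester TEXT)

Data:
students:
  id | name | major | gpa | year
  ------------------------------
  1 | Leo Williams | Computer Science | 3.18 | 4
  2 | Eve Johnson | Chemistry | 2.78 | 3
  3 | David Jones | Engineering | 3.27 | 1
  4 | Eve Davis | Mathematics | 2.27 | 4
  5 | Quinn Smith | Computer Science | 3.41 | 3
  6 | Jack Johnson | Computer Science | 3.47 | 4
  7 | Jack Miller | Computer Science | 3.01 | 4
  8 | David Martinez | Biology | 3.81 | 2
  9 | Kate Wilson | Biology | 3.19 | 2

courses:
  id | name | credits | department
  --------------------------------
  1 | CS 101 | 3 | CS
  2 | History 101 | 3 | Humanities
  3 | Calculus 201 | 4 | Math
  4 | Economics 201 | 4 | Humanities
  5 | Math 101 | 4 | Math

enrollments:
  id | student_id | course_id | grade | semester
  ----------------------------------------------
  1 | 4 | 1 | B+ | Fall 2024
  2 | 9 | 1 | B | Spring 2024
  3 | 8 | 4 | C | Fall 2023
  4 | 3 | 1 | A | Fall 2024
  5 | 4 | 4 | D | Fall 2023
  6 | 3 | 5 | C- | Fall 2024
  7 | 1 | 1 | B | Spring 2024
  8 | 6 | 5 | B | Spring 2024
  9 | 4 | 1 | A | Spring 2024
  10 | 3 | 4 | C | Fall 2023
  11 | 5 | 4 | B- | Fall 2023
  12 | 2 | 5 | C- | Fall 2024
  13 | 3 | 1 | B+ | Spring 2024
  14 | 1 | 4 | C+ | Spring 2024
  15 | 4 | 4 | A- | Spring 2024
SELECT COUNT(*) FROM courses WHERE credits < 3

Execution result:
0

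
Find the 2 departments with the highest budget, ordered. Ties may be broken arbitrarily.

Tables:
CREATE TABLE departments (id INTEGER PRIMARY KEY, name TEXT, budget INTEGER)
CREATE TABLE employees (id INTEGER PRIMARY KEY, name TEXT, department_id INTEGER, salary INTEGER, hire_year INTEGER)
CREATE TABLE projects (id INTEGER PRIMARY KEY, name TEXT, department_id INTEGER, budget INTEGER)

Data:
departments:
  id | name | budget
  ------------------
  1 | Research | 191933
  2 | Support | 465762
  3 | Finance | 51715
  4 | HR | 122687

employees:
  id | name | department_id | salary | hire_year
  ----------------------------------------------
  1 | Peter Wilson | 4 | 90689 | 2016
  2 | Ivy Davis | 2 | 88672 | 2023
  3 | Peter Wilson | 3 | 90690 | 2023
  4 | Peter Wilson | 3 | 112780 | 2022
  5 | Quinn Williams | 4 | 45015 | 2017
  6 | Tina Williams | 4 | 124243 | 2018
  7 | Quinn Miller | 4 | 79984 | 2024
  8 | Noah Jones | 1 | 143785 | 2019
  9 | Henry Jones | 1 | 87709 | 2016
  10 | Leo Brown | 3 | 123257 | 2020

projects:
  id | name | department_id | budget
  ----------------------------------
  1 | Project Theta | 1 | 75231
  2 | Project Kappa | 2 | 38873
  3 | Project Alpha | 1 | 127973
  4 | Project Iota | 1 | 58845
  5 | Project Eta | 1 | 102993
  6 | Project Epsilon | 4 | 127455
SELECT name, budget FROM departments ORDER BY budget DESC LIMIT 2

Execution result:
name | budget
Support | 465762
Research | 191933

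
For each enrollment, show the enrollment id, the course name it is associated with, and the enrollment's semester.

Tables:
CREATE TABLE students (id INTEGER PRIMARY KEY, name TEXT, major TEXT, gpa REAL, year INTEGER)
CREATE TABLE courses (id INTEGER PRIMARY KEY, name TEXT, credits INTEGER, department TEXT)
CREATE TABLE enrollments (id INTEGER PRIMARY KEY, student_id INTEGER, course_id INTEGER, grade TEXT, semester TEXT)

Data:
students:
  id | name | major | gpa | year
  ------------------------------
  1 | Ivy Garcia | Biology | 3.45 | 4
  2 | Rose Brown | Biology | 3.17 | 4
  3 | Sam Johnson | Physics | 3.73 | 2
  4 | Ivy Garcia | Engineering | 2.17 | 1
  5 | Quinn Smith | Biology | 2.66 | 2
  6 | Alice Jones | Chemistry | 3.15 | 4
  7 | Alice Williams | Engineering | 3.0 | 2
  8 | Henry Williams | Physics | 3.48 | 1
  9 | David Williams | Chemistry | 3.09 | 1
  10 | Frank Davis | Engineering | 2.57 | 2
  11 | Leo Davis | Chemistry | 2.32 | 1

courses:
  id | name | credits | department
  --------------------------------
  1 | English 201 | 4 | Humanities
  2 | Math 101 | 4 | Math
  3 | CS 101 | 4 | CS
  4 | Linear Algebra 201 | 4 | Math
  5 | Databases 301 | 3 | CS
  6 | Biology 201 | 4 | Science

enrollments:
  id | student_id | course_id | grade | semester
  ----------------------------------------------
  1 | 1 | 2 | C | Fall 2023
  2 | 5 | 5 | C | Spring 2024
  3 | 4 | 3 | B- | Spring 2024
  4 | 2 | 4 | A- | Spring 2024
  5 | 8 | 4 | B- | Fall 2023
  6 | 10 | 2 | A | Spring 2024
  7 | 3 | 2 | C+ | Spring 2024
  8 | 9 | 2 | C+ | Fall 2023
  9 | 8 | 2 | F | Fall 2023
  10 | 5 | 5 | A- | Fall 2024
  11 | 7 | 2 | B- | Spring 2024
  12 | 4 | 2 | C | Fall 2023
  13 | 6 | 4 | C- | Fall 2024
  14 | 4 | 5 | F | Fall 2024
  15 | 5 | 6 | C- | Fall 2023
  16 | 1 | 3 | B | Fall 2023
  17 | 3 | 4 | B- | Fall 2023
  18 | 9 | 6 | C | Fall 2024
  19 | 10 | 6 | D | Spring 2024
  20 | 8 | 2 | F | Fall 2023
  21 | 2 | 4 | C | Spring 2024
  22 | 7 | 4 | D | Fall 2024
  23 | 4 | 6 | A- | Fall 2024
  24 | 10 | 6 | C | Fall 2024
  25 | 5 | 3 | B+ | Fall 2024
SELECT c.id, p.name AS course, c.semester FROM enrollments c JOIN courses p ON c.course_id = p.id

Execution result:
id | course | semester
1 | Math 101 | Fall 2023
2 | Databases 301 | Spring 2024
3 | CS 101 | Spring 2024
4 | Linear Algebra 201 | Spring 2024
5 | Linear Algebra 201 | Fall 2023
6 | Math 101 | Spring 2024
7 | Math 101 | Spring 2024
8 | Math 101 | Fall 2023
9 | Math 101 | Fall 2023
10 | Databases 301 | Fall 2024
11 | Math 101 | Spring 2024
12 | Math 101 | Fall 2023
13 | Linear Algebra 201 | Fall 2024
14 | Databases 301 | Fall 2024
15 | Biology 201 | Fall 2023
16 | CS 101 | Fall 2023
17 | Linear Algebra 201 | Fall 2023
18 | Biology 201 | Fall 2024
19 | Biology 201 | Spring 2024
20 | Math 101 | Fall 2023
21 | Linear Algebra 201 | Spring 2024
22 | Linear Algebra 201 | Fall 2024
23 | Biology 201 | Fall 2024
24 | Biology 201 | Fall 2024
25 | CS 101 | Fall 2024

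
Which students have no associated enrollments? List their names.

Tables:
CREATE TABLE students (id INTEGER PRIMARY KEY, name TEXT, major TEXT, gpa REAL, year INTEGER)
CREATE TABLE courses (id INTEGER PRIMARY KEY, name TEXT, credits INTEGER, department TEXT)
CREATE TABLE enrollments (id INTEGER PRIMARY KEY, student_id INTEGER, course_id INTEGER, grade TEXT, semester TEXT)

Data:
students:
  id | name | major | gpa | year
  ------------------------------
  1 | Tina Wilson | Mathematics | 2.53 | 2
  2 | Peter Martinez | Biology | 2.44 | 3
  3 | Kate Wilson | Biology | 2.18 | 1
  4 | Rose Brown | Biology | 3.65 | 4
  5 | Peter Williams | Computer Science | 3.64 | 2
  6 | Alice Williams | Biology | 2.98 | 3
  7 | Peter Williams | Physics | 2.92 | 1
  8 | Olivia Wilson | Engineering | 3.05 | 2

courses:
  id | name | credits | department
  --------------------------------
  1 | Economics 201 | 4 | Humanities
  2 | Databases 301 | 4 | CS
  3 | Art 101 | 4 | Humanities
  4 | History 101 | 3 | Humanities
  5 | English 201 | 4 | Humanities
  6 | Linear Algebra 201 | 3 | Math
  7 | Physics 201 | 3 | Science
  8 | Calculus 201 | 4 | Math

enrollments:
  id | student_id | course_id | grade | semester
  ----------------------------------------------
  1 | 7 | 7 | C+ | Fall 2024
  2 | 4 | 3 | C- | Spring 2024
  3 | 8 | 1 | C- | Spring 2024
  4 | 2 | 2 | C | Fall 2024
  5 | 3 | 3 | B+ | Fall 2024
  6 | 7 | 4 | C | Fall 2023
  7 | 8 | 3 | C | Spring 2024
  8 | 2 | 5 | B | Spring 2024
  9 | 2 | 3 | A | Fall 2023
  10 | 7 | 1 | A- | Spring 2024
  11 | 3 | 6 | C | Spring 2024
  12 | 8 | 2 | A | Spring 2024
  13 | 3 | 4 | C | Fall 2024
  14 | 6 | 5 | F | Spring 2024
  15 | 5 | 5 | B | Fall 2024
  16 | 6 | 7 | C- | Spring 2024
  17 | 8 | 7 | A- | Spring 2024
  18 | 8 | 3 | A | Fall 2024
SELECT p.name FROM students p LEFT JOIN enrollments c ON c.student_id = p.id WHERE c.id IS NULL

Execution result:
Tina Wilson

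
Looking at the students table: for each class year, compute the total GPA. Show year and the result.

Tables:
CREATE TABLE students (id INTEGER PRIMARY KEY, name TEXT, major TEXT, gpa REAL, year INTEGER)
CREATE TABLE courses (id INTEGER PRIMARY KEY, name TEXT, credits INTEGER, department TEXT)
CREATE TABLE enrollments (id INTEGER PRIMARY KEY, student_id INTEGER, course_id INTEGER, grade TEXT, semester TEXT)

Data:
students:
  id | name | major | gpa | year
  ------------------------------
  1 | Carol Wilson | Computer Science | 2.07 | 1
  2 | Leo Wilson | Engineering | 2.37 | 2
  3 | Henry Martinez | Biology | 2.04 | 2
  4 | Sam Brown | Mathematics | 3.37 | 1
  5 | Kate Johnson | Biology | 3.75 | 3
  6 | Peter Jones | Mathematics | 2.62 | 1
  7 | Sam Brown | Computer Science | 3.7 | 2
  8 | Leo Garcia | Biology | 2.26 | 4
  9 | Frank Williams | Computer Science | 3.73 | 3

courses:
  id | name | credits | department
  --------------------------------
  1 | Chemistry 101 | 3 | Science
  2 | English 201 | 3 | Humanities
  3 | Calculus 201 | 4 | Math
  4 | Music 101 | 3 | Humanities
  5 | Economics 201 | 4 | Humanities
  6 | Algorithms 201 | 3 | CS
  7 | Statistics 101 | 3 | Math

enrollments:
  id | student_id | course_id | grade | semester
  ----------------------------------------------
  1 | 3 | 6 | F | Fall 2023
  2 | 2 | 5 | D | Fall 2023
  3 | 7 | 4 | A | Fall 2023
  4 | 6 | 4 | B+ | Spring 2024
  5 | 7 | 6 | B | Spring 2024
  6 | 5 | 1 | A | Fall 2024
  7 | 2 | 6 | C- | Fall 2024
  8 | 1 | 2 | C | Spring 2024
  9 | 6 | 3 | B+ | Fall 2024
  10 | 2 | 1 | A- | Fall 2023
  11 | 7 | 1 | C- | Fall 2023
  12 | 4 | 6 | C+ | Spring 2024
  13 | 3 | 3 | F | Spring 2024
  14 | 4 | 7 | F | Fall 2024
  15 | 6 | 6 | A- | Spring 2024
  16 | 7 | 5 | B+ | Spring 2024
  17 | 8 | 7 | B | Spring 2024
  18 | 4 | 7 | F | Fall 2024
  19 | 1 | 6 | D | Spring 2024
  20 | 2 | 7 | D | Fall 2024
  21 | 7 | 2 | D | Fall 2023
SELECT year, SUM(gpa) AS sum_gpa FROM students GROUP BY year

Execution result:
year | sum_gpa
1 | 8.06
2 | 8.11
3 | 7.48
4 | 2.26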